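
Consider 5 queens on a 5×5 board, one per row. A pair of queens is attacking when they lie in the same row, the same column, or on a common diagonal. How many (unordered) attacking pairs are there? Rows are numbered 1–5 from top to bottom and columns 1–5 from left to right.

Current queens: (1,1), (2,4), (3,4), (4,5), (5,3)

2

Same column: (2,4)–(3,4) (column 4).
Same diagonal: (3,4)–(4,5) (|3−4| = |4−5| = 1).
Total attacking pairs: 2.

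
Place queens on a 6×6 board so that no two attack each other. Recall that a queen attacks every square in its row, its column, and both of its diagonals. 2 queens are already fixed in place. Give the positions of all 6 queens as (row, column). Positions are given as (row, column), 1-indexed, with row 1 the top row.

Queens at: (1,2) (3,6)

(1,2) (2,4) (3,6) (4,1) (5,3) (6,5)

Row 2: attacked by (1,2)→{1,2,3}; (3,6)→{5,6}. Safe: 4. Place at column 4.
Row 4: attacked by (1,2)→{2,5}; (2,4)→{2,4,6}; (3,6)→{5,6}. Safe: 1, 3. Place at column 1.
Row 5: attacked by (1,2)→{2,6}; (2,4)→{1,4}; (3,6)→{4,6}; (4,1)→{1,2}. Safe: 3, 5. Place at column 3.
Row 6: attacked by (1,2)→{2}; (2,4)→{4}; (3,6)→{3,6}; (4,1)→{1,3}; (5,3)→{2,3,4}. Safe: 5. Place at column 5.
Columns [2, 4, 6, 1, 3, 5], r−c [-1, -2, -3, 3, 2, 1], r+c [3, 6, 9, 5, 8, 11] are all distinct, so no two queens attack.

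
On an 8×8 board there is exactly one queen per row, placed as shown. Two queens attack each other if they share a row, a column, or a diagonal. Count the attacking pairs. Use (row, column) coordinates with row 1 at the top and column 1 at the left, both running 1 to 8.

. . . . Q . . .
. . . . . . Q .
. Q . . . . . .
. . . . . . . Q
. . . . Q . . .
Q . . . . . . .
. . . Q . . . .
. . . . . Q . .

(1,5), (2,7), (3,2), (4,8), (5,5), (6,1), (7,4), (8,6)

2

Same column: (1,5)–(5,5) (column 5).
Same diagonal: (1,5)–(4,8) (|1−4| = |5−8| = 3).
Total attacking pairs: 2.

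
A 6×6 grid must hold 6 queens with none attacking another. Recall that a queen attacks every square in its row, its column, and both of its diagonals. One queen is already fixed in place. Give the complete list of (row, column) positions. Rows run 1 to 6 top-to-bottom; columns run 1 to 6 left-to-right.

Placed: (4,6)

(1,5) (2,3) (3,1) (4,6) (5,4) (6,2)

Row 1: attacked by (4,6)→{3,6}. Safe: 1, 2, 4, 5. Place at column 5.
Row 2: attacked by (1,5)→{4,5,6}; (4,6)→{4,6}. Safe: 1, 2, 3. Place at column 3.
Row 3: attacked by (1,5)→{3,5}; (2,3)→{2,3,4}; (4,6)→{5,6}. Safe: 1. Place at column 1.
Row 5: attacked by (1,5)→{1,5}; (2,3)→{3,6}; (3,1)→{1,3}; (4,6)→{5,6}. Safe: 2, 4. Place at column 4.
Row 6: attacked by (1,5)→{5}; (2,3)→{3}; (3,1)→{1,4}; (4,6)→{4,6}; (5,4)→{3,4,5}. Safe: 2. Place at column 2.
Columns [5, 3, 1, 6, 4, 2], r−c [-4, -1, 2, -2, 1, 4], r+c [6, 5, 4, 10, 9, 8] are all distinct, so no two queens attack.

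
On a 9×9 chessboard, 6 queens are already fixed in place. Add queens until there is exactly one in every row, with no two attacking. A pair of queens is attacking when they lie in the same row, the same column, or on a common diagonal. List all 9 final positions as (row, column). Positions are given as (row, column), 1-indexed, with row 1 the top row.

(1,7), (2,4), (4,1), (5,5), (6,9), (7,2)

(1,7) (2,4) (3,8) (4,1) (5,5) (6,9) (7,2) (8,6) (9,3)

Row 3: attacked by (1,7)→{5,7,9}; (2,4)→{3,4,5}; (4,1)→{1,2}; (5,5)→{3,5,7}; (6,9)→{6,9}; (7,2)→{2,6}. Safe: 8. Place at column 8.
Row 8: attacked by (1,7)→{7}; (2,4)→{4}; (3,8)→{3,8}; (4,1)→{1,5}; (5,5)→{2,5,8}; (6,9)→{7,9}; (7,2)→{1,2,3}. Safe: 6. Place at column 6.
Row 9: attacked by (1,7)→{7}; (2,4)→{4}; (3,8)→{2,8}; (4,1)→{1,6}; (5,5)→{1,5,9}; (6,9)→{6,9}; (7,2)→{2,4}; (8,6)→{5,6,7}. Safe: 3. Place at column 3.
Columns [7, 4, 8, 1, 5, 9, 2, 6, 3], r−c [-6, -2, -5, 3, 0, -3, 5, 2, 6], r+c [8, 6, 11, 5, 10, 15, 9, 14, 12] are all distinct, so no two queens attack.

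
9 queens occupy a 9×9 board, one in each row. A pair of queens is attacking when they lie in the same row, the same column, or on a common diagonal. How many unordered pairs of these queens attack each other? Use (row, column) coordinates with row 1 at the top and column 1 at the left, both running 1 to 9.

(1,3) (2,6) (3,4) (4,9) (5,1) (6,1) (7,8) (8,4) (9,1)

7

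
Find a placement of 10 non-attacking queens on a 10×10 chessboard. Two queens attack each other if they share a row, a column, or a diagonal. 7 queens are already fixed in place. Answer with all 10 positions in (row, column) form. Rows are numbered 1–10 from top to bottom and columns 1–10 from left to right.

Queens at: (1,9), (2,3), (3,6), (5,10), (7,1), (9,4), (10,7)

(1,9) (2,3) (3,6) (4,2) (5,10) (6,5) (7,1) (8,8) (9,4) (10,7)

Row 4: attacked by (1,9)→{6,9}; (2,3)→{1,3,5}; (3,6)→{5,6,7}; (5,10)→{9,10}; (7,1)→{1,4}; (9,4)→{4,9}; (10,7)→{1,7}. Safe: 2, 8. Place at column 2.
Row 6: attacked by (1,9)→{4,9}; (2,3)→{3,7}; (3,6)→{3,6,9}; (4,2)→{2,4}; (5,10)→{9,10}; (7,1)→{1,2}; (9,4)→{1,4,7}; (10,7)→{3,7}. Safe: 5, 8. Place at column 5.
Row 8: attacked by (1,9)→{2,9}; (2,3)→{3,9}; (3,6)→{1,6}; (4,2)→{2,6}; (5,10)→{7,10}; (6,5)→{3,5,7}; (7,1)→{1,2}; (9,4)→{3,4,5}; (10,7)→{5,7,9}. Safe: 8. Place at column 8.
Columns [9, 3, 6, 2, 10, 5, 1, 8, 4, 7], r−c [-8, -1, -3, 2, -5, 1, 6, 0, 5, 3], r+c [10, 5, 9, 6, 15, 11, 8, 16, 13, 17] are all distinct, so no two queens attack.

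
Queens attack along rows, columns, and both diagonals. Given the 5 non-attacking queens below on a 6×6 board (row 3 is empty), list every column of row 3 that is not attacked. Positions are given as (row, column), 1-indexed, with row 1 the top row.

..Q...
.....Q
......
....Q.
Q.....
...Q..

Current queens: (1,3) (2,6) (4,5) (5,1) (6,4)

(1,3) attacks row 3 at column 3 and diagonals 1, 5.
(2,6) attacks row 3 at column 6 and diagonals 5.
(4,5) attacks row 3 at column 5 and diagonals 4, 6.
(5,1) attacks row 3 at column 1 and diagonals 3.
(6,4) attacks row 3 at column 4 and diagonals 1.
Attacked columns: {1, 3, 4, 5, 6}. Safe: {2}.

columns 2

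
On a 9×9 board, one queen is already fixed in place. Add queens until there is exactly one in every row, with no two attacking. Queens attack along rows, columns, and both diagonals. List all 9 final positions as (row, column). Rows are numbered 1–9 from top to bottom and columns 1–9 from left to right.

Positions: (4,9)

(1,7) (2,3) (3,1) (4,9) (5,5) (6,8) (7,2) (8,4) (9,6)

Row 1: attacked by (4,9)→{6,9}. Safe: 1, 2, 3, 4, 5, 7, 8. Place at column 7.
Row 2: attacked by (1,7)→{6,7,8}; (4,9)→{7,9}. Safe: 1, 2, 3, 4, 5. Place at column 3.
Row 3: attacked by (1,7)→{5,7,9}; (2,3)→{2,3,4}; (4,9)→{8,9}. Safe: 1, 6. Place at column 1.
Row 5: attacked by (1,7)→{3,7}; (2,3)→{3,6}; (3,1)→{1,3}; (4,9)→{8,9}. Safe: 2, 4, 5. Place at column 5.
Row 6: attacked by (1,7)→{2,7}; (2,3)→{3,7}; (3,1)→{1,4}; (4,9)→{7,9}; (5,5)→{4,5,6}. Safe: 8. Place at column 8.
Row 7: attacked by (1,7)→{1,7}; (2,3)→{3,8}; (3,1)→{1,5}; (4,9)→{6,9}; (5,5)→{3,5,7}; (6,8)→{7,8,9}. Safe: 2, 4. Place at column 2.
Row 8: attacked by (1,7)→{7}; (2,3)→{3,9}; (3,1)→{1,6}; (4,9)→{5,9}; (5,5)→{2,5,8}; (6,8)→{6,8}; (7,2)→{1,2,3}. Safe: 4. Place at column 4.
Row 9: attacked by (1,7)→{7}; (2,3)→{3}; (3,1)→{1,7}; (4,9)→{4,9}; (5,5)→{1,5,9}; (6,8)→{5,8}; (7,2)→{2,4}; (8,4)→{3,4,5}. Safe: 6. Place at column 6.
Columns [7, 3, 1, 9, 5, 8, 2, 4, 6], r−c [-6, -1, 2, -5, 0, -2, 5, 4, 3], r+c [8, 5, 4, 13, 10, 14, 9, 12, 15] are all distinct, so no two queens attack.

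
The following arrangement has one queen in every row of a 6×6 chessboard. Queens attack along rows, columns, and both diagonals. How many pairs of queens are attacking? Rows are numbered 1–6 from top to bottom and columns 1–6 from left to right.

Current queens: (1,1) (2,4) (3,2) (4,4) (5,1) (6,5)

Same column: (1,1)–(5,1) (column 1); (2,4)–(4,4) (column 4).
Same diagonal: (1,1)–(4,4) (|1−4| = |1−4| = 3); (2,4)–(5,1) (|2−5| = |4−1| = 3); (3,2)–(6,5) (|3−6| = |2−5| = 3).
Total attacking pairs: 5.

5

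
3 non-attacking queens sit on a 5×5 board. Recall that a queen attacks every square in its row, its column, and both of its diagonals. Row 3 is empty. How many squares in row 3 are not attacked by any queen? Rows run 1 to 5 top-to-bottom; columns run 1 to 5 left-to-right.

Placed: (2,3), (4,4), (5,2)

1

(2,3) attacks row 3 at column 3 and diagonals 2, 4.
(4,4) attacks row 3 at column 4 and diagonals 3, 5.
(5,2) attacks row 3 at column 2 and diagonals 4.
Attacked columns: {2, 3, 4, 5}. Safe: {1}.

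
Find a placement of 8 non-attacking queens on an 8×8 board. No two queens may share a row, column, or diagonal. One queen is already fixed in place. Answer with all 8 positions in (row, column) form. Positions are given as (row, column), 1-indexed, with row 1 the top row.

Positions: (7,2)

Row 1: attacked by (7,2)→{2,8}. Safe: 1, 3, 4, 5, 6, 7. Place at column 6.
Row 2: attacked by (1,6)→{5,6,7}; (7,2)→{2,7}. Safe: 1, 3, 4, 8. Place at column 3.
Row 3: attacked by (1,6)→{4,6,8}; (2,3)→{2,3,4}; (7,2)→{2,6}. Safe: 1, 5, 7. Place at column 5.
Row 4: attacked by (1,6)→{3,6}; (2,3)→{1,3,5}; (3,5)→{4,5,6}; (7,2)→{2,5}. Safe: 7, 8. Place at column 7.
Row 5: attacked by (1,6)→{2,6}; (2,3)→{3,6}; (3,5)→{3,5,7}; (4,7)→{6,7,8}; (7,2)→{2,4}. Safe: 1. Place at column 1.
Row 6: attacked by (1,6)→{1,6}; (2,3)→{3,7}; (3,5)→{2,5,8}; (4,7)→{5,7}; (5,1)→{1,2}; (7,2)→{1,2,3}. Safe: 4. Place at column 4.
Row 8: attacked by (1,6)→{6}; (2,3)→{3}; (3,5)→{5}; (4,7)→{3,7}; (5,1)→{1,4}; (6,4)→{2,4,6}; (7,2)→{1,2,3}. Safe: 8. Place at column 8.
Columns [6, 3, 5, 7, 1, 4, 2, 8], r−c [-5, -1, -2, -3, 4, 2, 5, 0], r+c [7, 5, 8, 11, 6, 10, 9, 16] are all distinct, so no two queens attack.

(1,6) (2,3) (3,5) (4,7) (5,1) (6,4) (7,2) (8,8)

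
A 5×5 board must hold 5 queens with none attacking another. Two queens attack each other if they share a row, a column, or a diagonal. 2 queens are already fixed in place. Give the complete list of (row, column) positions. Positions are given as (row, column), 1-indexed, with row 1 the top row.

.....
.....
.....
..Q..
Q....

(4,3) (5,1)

(1,4) (2,2) (3,5) (4,3) (5,1)

Row 1: attacked by (4,3)→{3}; (5,1)→{1,5}. Safe: 2, 4. Place at column 4.
Row 2: attacked by (1,4)→{3,4,5}; (4,3)→{1,3,5}; (5,1)→{1,4}. Safe: 2. Place at column 2.
Row 3: attacked by (1,4)→{2,4}; (2,2)→{1,2,3}; (4,3)→{2,3,4}; (5,1)→{1,3}. Safe: 5. Place at column 5.
Columns [4, 2, 5, 3, 1], r−c [-3, 0, -2, 1, 4], r+c [5, 4, 8, 7, 6] are all distinct, so no two queens attack.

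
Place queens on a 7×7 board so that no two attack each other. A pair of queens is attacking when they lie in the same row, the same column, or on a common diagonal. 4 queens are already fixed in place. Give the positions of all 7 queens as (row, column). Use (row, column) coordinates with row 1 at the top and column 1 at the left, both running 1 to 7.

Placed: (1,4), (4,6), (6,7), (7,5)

(1,4) (2,1) (3,3) (4,6) (5,2) (6,7) (7,5)

Row 2: attacked by (1,4)→{3,4,5}; (4,6)→{4,6}; (6,7)→{3,7}; (7,5)→{5}. Safe: 1, 2. Place at column 1.
Row 3: attacked by (1,4)→{2,4,6}; (2,1)→{1,2}; (4,6)→{5,6,7}; (6,7)→{4,7}; (7,5)→{1,5}. Safe: 3. Place at column 3.
Row 5: attacked by (1,4)→{4}; (2,1)→{1,4}; (3,3)→{1,3,5}; (4,6)→{5,6,7}; (6,7)→{6,7}; (7,5)→{3,5,7}. Safe: 2. Place at column 2.
Columns [4, 1, 3, 6, 2, 7, 5], r−c [-3, 1, 0, -2, 3, -1, 2], r+c [5, 3, 6, 10, 7, 13, 12] are all distinct, so no two queens attack.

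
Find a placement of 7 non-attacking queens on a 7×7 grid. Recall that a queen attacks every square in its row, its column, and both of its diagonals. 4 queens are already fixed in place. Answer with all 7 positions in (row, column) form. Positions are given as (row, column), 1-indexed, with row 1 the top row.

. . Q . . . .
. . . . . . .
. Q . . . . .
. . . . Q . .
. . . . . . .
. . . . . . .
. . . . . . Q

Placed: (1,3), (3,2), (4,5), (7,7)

(1,3) (2,6) (3,2) (4,5) (5,1) (6,4) (7,7)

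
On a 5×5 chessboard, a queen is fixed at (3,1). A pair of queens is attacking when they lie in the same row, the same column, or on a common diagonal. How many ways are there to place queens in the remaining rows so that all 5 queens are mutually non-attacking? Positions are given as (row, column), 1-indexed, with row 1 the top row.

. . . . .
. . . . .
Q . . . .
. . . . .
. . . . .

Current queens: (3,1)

Branch on row 1: col 2 → 1; col 4 → 0; col 5 → 1.
Sum: 1 + 0 + 1 = 2.

2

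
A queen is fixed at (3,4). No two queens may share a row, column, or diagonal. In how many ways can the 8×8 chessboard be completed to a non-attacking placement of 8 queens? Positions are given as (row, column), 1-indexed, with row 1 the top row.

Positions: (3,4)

12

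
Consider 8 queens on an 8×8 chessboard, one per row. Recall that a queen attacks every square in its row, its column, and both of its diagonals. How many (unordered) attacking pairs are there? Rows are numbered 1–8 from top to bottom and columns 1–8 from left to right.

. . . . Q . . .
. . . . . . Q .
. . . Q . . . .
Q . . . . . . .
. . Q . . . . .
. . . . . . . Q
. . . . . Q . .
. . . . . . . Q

1

Same column: (6,8)–(8,8) (column 8).
Total attacking pairs: 1.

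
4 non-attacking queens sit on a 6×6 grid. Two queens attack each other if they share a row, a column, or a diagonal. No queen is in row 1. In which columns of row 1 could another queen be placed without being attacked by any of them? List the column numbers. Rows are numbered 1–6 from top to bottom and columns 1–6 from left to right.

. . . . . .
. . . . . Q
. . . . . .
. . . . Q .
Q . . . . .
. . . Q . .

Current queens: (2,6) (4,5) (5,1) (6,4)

(2,6) attacks row 1 at column 6 and diagonals 5.
(4,5) attacks row 1 at column 5 and diagonals 2.
(5,1) attacks row 1 at column 1 and diagonals 5.
(6,4) attacks row 1 at column 4.
Attacked columns: {1, 2, 4, 5, 6}. Safe: {3}.

columns 3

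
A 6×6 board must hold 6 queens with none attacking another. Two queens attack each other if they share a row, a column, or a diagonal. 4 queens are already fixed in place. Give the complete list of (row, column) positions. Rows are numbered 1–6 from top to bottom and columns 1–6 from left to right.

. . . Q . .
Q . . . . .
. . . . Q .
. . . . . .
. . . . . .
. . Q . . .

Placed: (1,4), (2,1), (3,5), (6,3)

Row 4: attacked by (1,4)→{1,4}; (2,1)→{1,3}; (3,5)→{4,5,6}; (6,3)→{1,3,5}. Safe: 2. Place at column 2.
Row 5: attacked by (1,4)→{4}; (2,1)→{1,4}; (3,5)→{3,5}; (4,2)→{1,2,3}; (6,3)→{2,3,4}. Safe: 6. Place at column 6.
Columns [4, 1, 5, 2, 6, 3], r−c [-3, 1, -2, 2, -1, 3], r+c [5, 3, 8, 6, 11, 9] are all distinct, so no two queens attack.

(1,4) (2,1) (3,5) (4,2) (5,6) (6,3)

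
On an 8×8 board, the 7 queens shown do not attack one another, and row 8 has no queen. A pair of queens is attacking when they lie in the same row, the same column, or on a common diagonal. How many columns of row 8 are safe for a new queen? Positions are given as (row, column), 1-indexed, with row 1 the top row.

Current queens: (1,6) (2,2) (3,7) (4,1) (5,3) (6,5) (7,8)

(1,6) attacks row 8 at column 6.
(2,2) attacks row 8 at column 2 and diagonals 8.
(3,7) attacks row 8 at column 7 and diagonals 2.
(4,1) attacks row 8 at column 1 and diagonals 5.
(5,3) attacks row 8 at column 3 and diagonals 6.
(6,5) attacks row 8 at column 5 and diagonals 3, 7.
(7,8) attacks row 8 at column 8 and diagonals 7.
Attacked columns: {1, 2, 3, 5, 6, 7, 8}. Safe: {4}.

1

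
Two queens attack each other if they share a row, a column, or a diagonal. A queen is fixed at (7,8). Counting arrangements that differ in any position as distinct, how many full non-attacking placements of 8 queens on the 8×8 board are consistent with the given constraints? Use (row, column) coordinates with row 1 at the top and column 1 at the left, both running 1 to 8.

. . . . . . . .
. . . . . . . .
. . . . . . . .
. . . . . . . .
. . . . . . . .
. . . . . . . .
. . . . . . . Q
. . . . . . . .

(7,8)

8

Branch on row 1: col 1 → 0; col 3 → 3; col 4 → 1; col 5 → 2; col 6 → 1; col 7 → 1.
Sum: 0 + 3 + 1 + 2 + 1 + 1 = 8.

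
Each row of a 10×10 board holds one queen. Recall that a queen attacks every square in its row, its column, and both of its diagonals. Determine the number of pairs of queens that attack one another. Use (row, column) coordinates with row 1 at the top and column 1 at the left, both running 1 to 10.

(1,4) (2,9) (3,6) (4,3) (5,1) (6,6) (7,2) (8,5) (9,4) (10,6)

9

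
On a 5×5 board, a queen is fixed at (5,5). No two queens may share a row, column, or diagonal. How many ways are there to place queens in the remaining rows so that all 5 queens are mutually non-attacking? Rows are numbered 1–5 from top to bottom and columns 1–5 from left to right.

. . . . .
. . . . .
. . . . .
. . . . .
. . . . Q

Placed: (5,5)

2

Branch on row 1: col 2 → 1; col 3 → 1; col 4 → 0.
Sum: 1 + 1 + 0 = 2.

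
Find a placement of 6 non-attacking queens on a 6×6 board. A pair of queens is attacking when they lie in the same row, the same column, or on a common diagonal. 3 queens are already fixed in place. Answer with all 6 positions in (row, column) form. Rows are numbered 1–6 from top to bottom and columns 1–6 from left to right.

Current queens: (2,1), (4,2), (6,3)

(1,4) (2,1) (3,5) (4,2) (5,6) (6,3)

Row 1: attacked by (2,1)→{1,2}; (4,2)→{2,5}; (6,3)→{3}. Safe: 4, 6. Place at column 4.
Row 3: attacked by (1,4)→{2,4,6}; (2,1)→{1,2}; (4,2)→{1,2,3}; (6,3)→{3,6}. Safe: 5. Place at column 5.
Row 5: attacked by (1,4)→{4}; (2,1)→{1,4}; (3,5)→{3,5}; (4,2)→{1,2,3}; (6,3)→{2,3,4}. Safe: 6. Place at column 6.
Columns [4, 1, 5, 2, 6, 3], r−c [-3, 1, -2, 2, -1, 3], r+c [5, 3, 8, 6, 11, 9] are all distinct, so no two queens attack.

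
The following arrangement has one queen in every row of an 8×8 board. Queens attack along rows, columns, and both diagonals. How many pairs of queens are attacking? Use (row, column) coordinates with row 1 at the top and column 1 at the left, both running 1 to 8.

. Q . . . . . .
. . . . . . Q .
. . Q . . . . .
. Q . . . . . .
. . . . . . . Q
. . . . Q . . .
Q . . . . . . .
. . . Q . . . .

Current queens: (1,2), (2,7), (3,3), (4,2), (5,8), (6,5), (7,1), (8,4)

Same column: (1,2)–(4,2) (column 2).
Same diagonal: (3,3)–(4,2) (|3−4| = |3−2| = 1).
Total attacking pairs: 2.

2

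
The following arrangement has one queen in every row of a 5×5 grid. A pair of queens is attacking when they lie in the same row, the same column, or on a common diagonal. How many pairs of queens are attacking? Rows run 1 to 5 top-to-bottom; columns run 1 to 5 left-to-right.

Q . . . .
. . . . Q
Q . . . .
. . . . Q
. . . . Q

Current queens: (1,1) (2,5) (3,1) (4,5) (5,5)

Same column: (1,1)–(3,1) (column 1); (2,5)–(4,5) (column 5); (2,5)–(5,5) (column 5); (4,5)–(5,5) (column 5).
Same diagonal: (1,1)–(5,5) (|1−5| = |1−5| = 4).
Total attacking pairs: 5.

5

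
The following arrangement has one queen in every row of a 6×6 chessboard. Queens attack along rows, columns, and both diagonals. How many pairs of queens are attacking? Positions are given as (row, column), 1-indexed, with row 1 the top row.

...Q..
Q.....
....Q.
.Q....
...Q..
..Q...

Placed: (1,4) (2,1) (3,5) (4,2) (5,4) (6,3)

Same column: (1,4)–(5,4) (column 4).
Same diagonal: (2,1)–(5,4) (|2−5| = |1−4| = 3); (5,4)–(6,3) (|5−6| = |4−3| = 1).
Total attacking pairs: 3.

3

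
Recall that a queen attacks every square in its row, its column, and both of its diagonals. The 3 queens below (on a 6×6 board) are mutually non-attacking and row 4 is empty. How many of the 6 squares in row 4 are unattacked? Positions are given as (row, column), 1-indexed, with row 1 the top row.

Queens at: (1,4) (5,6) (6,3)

1

(1,4) attacks row 4 at column 4 and diagonals 1.
(5,6) attacks row 4 at column 6 and diagonals 5.
(6,3) attacks row 4 at column 3 and diagonals 1, 5.
Attacked columns: {1, 3, 4, 5, 6}. Safe: {2}.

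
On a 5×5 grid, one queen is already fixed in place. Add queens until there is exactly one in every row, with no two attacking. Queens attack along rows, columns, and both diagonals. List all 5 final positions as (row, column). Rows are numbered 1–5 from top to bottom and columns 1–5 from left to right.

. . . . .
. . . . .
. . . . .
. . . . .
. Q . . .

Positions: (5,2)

Row 1: attacked by (5,2)→{2}. Safe: 1, 3, 4, 5. Place at column 5.
Row 2: attacked by (1,5)→{4,5}; (5,2)→{2,5}. Safe: 1, 3. Place at column 3.
Row 3: attacked by (1,5)→{3,5}; (2,3)→{2,3,4}; (5,2)→{2,4}. Safe: 1. Place at column 1.
Row 4: attacked by (1,5)→{2,5}; (2,3)→{1,3,5}; (3,1)→{1,2}; (5,2)→{1,2,3}. Safe: 4. Place at column 4.
Columns [5, 3, 1, 4, 2], r−c [-4, -1, 2, 0, 3], r+c [6, 5, 4, 8, 7] are all distinct, so no two queens attack.

(1,5) (2,3) (3,1) (4,4) (5,2)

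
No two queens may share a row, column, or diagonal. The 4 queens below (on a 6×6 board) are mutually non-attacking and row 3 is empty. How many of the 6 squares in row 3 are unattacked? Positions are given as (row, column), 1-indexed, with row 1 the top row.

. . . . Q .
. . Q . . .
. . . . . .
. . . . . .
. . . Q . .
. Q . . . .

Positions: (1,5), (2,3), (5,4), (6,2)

(1,5) attacks row 3 at column 5 and diagonals 3.
(2,3) attacks row 3 at column 3 and diagonals 2, 4.
(5,4) attacks row 3 at column 4 and diagonals 2, 6.
(6,2) attacks row 3 at column 2 and diagonals 5.
Attacked columns: {2, 3, 4, 5, 6}. Safe: {1}.

1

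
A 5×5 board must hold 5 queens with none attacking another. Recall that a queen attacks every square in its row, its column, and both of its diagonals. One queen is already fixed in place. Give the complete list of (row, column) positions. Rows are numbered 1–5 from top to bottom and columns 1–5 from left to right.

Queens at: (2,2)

Row 1: attacked by (2,2)→{1,2,3}. Safe: 4, 5. Place at column 4.
Row 3: attacked by (1,4)→{2,4}; (2,2)→{1,2,3}. Safe: 5. Place at column 5.
Row 4: attacked by (1,4)→{1,4}; (2,2)→{2,4}; (3,5)→{4,5}. Safe: 3. Place at column 3.
Row 5: attacked by (1,4)→{4}; (2,2)→{2,5}; (3,5)→{3,5}; (4,3)→{2,3,4}. Safe: 1. Place at column 1.
Columns [4, 2, 5, 3, 1], r−c [-3, 0, -2, 1, 4], r+c [5, 4, 8, 7, 6] are all distinct, so no two queens attack.

(1,4) (2,2) (3,5) (4,3) (5,1)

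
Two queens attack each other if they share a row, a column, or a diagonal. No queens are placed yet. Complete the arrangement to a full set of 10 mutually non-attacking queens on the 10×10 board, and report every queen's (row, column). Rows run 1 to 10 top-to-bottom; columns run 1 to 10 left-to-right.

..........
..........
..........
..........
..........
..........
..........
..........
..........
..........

(1,4) (2,6) (3,8) (4,2) (5,5) (6,1) (7,9) (8,7) (9,10) (10,3)

Row 1: Safe: 1, 2, 3, 4, 5, 6, 7, 8, 9, 10. Place at column 4.
Row 2: attacked by (1,4)→{3,4,5}. Safe: 1, 2, 6, 7, 8, 9, 10. Place at column 6.
Row 3: attacked by (1,4)→{2,4,6}; (2,6)→{5,6,7}. Safe: 1, 3, 8, 9, 10. Place at column 8.
Row 4: attacked by (1,4)→{1,4,7}; (2,6)→{4,6,8}; (3,8)→{7,8,9}. Safe: 2, 3, 5, 10. Place at column 2.
Row 5: attacked by (1,4)→{4,8}; (2,6)→{3,6,9}; (3,8)→{6,8,10}; (4,2)→{1,2,3}. Safe: 5, 7. Place at column 5.
Row 6: attacked by (1,4)→{4,9}; (2,6)→{2,6,10}; (3,8)→{5,8}; (4,2)→{2,4}; (5,5)→{4,5,6}. Safe: 1, 3, 7. Place at column 1.
Row 7: attacked by (1,4)→{4,10}; (2,6)→{1,6}; (3,8)→{4,8}; (4,2)→{2,5}; (5,5)→{3,5,7}; (6,1)→{1,2}. Safe: 9. Place at column 9.
Row 8: attacked by (1,4)→{4}; (2,6)→{6}; (3,8)→{3,8}; (4,2)→{2,6}; (5,5)→{2,5,8}; (6,1)→{1,3}; (7,9)→{8,9,10}. Safe: 7. Place at column 7.
Row 9: attacked by (1,4)→{4}; (2,6)→{6}; (3,8)→{2,8}; (4,2)→{2,7}; (5,5)→{1,5,9}; (6,1)→{1,4}; (7,9)→{7,9}; (8,7)→{6,7,8}. Safe: 3, 10. Place at column 10.
Row 10: attacked by (1,4)→{4}; (2,6)→{6}; (3,8)→{1,8}; (4,2)→{2,8}; (5,5)→{5,10}; (6,1)→{1,5}; (7,9)→{6,9}; (8,7)→{5,7,9}; (9,10)→{9,10}. Safe: 3. Place at column 3.
Columns [4, 6, 8, 2, 5, 1, 9, 7, 10, 3], r−c [-3, -4, -5, 2, 0, 5, -2, 1, -1, 7], r+c [5, 8, 11, 6, 10, 7, 16, 15, 19, 13] are all distinct, so no two queens attack.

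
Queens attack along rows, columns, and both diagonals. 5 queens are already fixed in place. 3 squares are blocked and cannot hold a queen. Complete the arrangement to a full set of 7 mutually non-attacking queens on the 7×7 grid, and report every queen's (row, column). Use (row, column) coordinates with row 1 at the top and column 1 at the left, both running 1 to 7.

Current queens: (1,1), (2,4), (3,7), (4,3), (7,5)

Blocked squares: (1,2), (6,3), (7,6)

(1,1) (2,4) (3,7) (4,3) (5,6) (6,2) (7,5)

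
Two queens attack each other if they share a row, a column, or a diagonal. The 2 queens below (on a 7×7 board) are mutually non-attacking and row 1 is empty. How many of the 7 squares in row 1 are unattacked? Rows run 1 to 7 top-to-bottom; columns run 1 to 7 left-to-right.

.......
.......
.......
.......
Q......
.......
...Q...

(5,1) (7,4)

(5,1) attacks row 1 at column 1 and diagonals 5.
(7,4) attacks row 1 at column 4.
Attacked columns: {1, 4, 5}. Safe: {2, 3, 6, 7}.

4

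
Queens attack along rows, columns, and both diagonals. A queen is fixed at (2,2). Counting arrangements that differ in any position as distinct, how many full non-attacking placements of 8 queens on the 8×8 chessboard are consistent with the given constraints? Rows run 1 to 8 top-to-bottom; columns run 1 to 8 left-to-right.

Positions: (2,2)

Branch on row 1: col 4 → 6; col 5 → 4; col 6 → 2; col 7 → 2; col 8 → 2.
Sum: 6 + 4 + 2 + 2 + 2 = 16.

16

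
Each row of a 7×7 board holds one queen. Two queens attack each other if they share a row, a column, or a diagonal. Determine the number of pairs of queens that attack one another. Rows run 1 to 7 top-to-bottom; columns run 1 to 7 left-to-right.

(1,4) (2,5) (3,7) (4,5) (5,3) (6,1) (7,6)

3

Same column: (2,5)–(4,5) (column 5).
Same diagonal: (1,4)–(2,5) (|1−2| = |4−5| = 1); (2,5)–(6,1) (|2−6| = |5−1| = 4).
Total attacking pairs: 3.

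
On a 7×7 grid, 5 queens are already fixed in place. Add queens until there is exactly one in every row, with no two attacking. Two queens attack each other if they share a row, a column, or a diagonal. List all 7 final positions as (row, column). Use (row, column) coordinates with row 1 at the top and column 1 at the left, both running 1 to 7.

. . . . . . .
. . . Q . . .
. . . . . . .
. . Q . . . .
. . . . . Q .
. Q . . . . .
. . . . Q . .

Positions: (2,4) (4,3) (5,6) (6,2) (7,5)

Row 1: attacked by (2,4)→{3,4,5}; (4,3)→{3,6}; (5,6)→{2,6}; (6,2)→{2,7}; (7,5)→{5}. Safe: 1. Place at column 1.
Row 3: attacked by (1,1)→{1,3}; (2,4)→{3,4,5}; (4,3)→{2,3,4}; (5,6)→{4,6}; (6,2)→{2,5}; (7,5)→{1,5}. Safe: 7. Place at column 7.
Columns [1, 4, 7, 3, 6, 2, 5], r−c [0, -2, -4, 1, -1, 4, 2], r+c [2, 6, 10, 7, 11, 8, 12] are all distinct, so no two queens attack.

(1,1) (2,4) (3,7) (4,3) (5,6) (6,2) (7,5)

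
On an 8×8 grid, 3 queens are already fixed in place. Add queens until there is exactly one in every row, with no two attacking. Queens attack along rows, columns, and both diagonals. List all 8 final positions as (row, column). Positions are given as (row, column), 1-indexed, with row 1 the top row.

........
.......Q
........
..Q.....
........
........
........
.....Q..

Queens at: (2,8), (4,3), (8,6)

Row 1: attacked by (2,8)→{7,8}; (4,3)→{3,6}; (8,6)→{6}. Safe: 1, 2, 4, 5. Place at column 4.
Row 3: attacked by (1,4)→{2,4,6}; (2,8)→{7,8}; (4,3)→{2,3,4}; (8,6)→{1,6}. Safe: 5. Place at column 5.
Row 5: attacked by (1,4)→{4,8}; (2,8)→{5,8}; (3,5)→{3,5,7}; (4,3)→{2,3,4}; (8,6)→{3,6}. Safe: 1. Place at column 1.
Row 6: attacked by (1,4)→{4}; (2,8)→{4,8}; (3,5)→{2,5,8}; (4,3)→{1,3,5}; (5,1)→{1,2}; (8,6)→{4,6,8}. Safe: 7. Place at column 7.
Row 7: attacked by (1,4)→{4}; (2,8)→{3,8}; (3,5)→{1,5}; (4,3)→{3,6}; (5,1)→{1,3}; (6,7)→{6,7,8}; (8,6)→{5,6,7}. Safe: 2. Place at column 2.
Columns [4, 8, 5, 3, 1, 7, 2, 6], r−c [-3, -6, -2, 1, 4, -1, 5, 2], r+c [5, 10, 8, 7, 6, 13, 9, 14] are all distinct, so no two queens attack.

(1,4) (2,8) (3,5) (4,3) (5,1) (6,7) (7,2) (8,6)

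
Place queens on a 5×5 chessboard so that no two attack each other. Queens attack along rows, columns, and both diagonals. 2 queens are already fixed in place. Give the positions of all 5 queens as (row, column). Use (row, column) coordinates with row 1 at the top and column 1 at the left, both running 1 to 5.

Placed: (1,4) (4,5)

Row 2: attacked by (1,4)→{3,4,5}; (4,5)→{3,5}. Safe: 1, 2. Place at column 1.
Row 3: attacked by (1,4)→{2,4}; (2,1)→{1,2}; (4,5)→{4,5}. Safe: 3. Place at column 3.
Row 5: attacked by (1,4)→{4}; (2,1)→{1,4}; (3,3)→{1,3,5}; (4,5)→{4,5}. Safe: 2. Place at column 2.
Columns [4, 1, 3, 5, 2], r−c [-3, 1, 0, -1, 3], r+c [5, 3, 6, 9, 7] are all distinct, so no two queens attack.

(1,4) (2,1) (3,3) (4,5) (5,2)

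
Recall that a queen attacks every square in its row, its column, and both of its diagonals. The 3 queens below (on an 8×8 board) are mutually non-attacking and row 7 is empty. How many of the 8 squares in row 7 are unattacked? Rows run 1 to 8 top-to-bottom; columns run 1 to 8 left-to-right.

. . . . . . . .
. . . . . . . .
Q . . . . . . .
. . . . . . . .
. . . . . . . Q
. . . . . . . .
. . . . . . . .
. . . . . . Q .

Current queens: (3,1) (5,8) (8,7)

3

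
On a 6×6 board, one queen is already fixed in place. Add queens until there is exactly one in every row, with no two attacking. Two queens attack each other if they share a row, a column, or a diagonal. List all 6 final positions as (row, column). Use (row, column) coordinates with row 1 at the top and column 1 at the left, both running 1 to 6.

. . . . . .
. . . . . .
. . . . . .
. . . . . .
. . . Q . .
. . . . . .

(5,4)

(1,5) (2,3) (3,1) (4,6) (5,4) (6,2)

Row 1: attacked by (5,4)→{4}. Safe: 1, 2, 3, 5, 6. Place at column 5.
Row 2: attacked by (1,5)→{4,5,6}; (5,4)→{1,4}. Safe: 2, 3. Place at column 3.
Row 3: attacked by (1,5)→{3,5}; (2,3)→{2,3,4}; (5,4)→{2,4,6}. Safe: 1. Place at column 1.
Row 4: attacked by (1,5)→{2,5}; (2,3)→{1,3,5}; (3,1)→{1,2}; (5,4)→{3,4,5}. Safe: 6. Place at column 6.
Row 6: attacked by (1,5)→{5}; (2,3)→{3}; (3,1)→{1,4}; (4,6)→{4,6}; (5,4)→{3,4,5}. Safe: 2. Place at column 2.
Columns [5, 3, 1, 6, 4, 2], r−c [-4, -1, 2, -2, 1, 4], r+c [6, 5, 4, 10, 9, 8] are all distinct, so no two queens attack.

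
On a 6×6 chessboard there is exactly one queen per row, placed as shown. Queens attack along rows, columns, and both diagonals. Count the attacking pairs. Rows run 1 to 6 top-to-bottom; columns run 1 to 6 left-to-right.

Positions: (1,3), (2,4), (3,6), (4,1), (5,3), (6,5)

2

Same column: (1,3)–(5,3) (column 3).
Same diagonal: (1,3)–(2,4) (|1−2| = |3−4| = 1).
Total attacking pairs: 2.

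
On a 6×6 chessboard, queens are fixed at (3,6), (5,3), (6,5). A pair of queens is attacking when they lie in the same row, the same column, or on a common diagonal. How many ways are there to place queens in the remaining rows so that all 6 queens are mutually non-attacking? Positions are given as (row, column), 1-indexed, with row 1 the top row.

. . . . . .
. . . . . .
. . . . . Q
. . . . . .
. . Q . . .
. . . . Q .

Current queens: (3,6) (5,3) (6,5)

1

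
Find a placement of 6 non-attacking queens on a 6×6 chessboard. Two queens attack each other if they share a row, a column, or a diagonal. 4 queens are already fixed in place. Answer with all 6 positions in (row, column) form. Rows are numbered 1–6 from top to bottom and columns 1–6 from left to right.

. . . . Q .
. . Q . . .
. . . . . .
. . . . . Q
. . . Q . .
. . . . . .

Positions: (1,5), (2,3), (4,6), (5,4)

Row 3: attacked by (1,5)→{3,5}; (2,3)→{2,3,4}; (4,6)→{5,6}; (5,4)→{2,4,6}. Safe: 1. Place at column 1.
Row 6: attacked by (1,5)→{5}; (2,3)→{3}; (3,1)→{1,4}; (4,6)→{4,6}; (5,4)→{3,4,5}. Safe: 2. Place at column 2.
Columns [5, 3, 1, 6, 4, 2], r−c [-4, -1, 2, -2, 1, 4], r+c [6, 5, 4, 10, 9, 8] are all distinct, so no two queens attack.

(1,5) (2,3) (3,1) (4,6) (5,4) (6,2)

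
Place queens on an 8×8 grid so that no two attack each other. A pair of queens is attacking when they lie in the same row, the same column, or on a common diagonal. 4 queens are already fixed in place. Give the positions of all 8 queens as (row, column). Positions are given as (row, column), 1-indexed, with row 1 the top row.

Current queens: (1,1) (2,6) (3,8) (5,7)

(1,1) (2,6) (3,8) (4,3) (5,7) (6,4) (7,2) (8,5)

Row 4: attacked by (1,1)→{1,4}; (2,6)→{4,6,8}; (3,8)→{7,8}; (5,7)→{6,7,8}. Safe: 2, 3, 5. Place at column 3.
Row 6: attacked by (1,1)→{1,6}; (2,6)→{2,6}; (3,8)→{5,8}; (4,3)→{1,3,5}; (5,7)→{6,7,8}. Safe: 4. Place at column 4.
Row 7: attacked by (1,1)→{1,7}; (2,6)→{1,6}; (3,8)→{4,8}; (4,3)→{3,6}; (5,7)→{5,7}; (6,4)→{3,4,5}. Safe: 2. Place at column 2.
Row 8: attacked by (1,1)→{1,8}; (2,6)→{6}; (3,8)→{3,8}; (4,3)→{3,7}; (5,7)→{4,7}; (6,4)→{2,4,6}; (7,2)→{1,2,3}. Safe: 5. Place at column 5.
Columns [1, 6, 8, 3, 7, 4, 2, 5], r−c [0, -4, -5, 1, -2, 2, 5, 3], r+c [2, 8, 11, 7, 12, 10, 9, 13] are all distinct, so no two queens attack.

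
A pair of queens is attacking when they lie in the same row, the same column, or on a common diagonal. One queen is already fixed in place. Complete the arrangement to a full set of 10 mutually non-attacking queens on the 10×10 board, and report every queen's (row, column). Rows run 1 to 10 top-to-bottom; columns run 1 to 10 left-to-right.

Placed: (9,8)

(1,7) (2,10) (3,3) (4,5) (5,9) (6,1) (7,4) (8,2) (9,8) (10,6)

Row 1: attacked by (9,8)→{8}. Safe: 1, 2, 3, 4, 5, 6, 7, 9, 10. Place at column 7.
Row 2: attacked by (1,7)→{6,7,8}; (9,8)→{1,8}. Safe: 2, 3, 4, 5, 9, 10. Place at column 10.
Row 3: attacked by (1,7)→{5,7,9}; (2,10)→{9,10}; (9,8)→{2,8}. Safe: 1, 3, 4, 6. Place at column 3.
Row 4: attacked by (1,7)→{4,7,10}; (2,10)→{8,10}; (3,3)→{2,3,4}; (9,8)→{3,8}. Safe: 1, 5, 6, 9. Place at column 5.
Row 5: attacked by (1,7)→{3,7}; (2,10)→{7,10}; (3,3)→{1,3,5}; (4,5)→{4,5,6}; (9,8)→{4,8}. Safe: 2, 9. Place at column 9.
Row 6: attacked by (1,7)→{2,7}; (2,10)→{6,10}; (3,3)→{3,6}; (4,5)→{3,5,7}; (5,9)→{8,9,10}; (9,8)→{5,8}. Safe: 1, 4. Place at column 1.
Row 7: attacked by (1,7)→{1,7}; (2,10)→{5,10}; (3,3)→{3,7}; (4,5)→{2,5,8}; (5,9)→{7,9}; (6,1)→{1,2}; (9,8)→{6,8,10}. Safe: 4. Place at column 4.
Row 8: attacked by (1,7)→{7}; (2,10)→{4,10}; (3,3)→{3,8}; (4,5)→{1,5,9}; (5,9)→{6,9}; (6,1)→{1,3}; (7,4)→{3,4,5}; (9,8)→{7,8,9}. Safe: 2. Place at column 2.
Row 10: attacked by (1,7)→{7}; (2,10)→{2,10}; (3,3)→{3,10}; (4,5)→{5}; (5,9)→{4,9}; (6,1)→{1,5}; (7,4)→{1,4,7}; (8,2)→{2,4}; (9,8)→{7,8,9}. Safe: 6. Place at column 6.
Columns [7, 10, 3, 5, 9, 1, 4, 2, 8, 6], r−c [-6, -8, 0, -1, -4, 5, 3, 6, 1, 4], r+c [8, 12, 6, 9, 14, 7, 11, 10, 17, 16] are all distinct, so no two queens attack.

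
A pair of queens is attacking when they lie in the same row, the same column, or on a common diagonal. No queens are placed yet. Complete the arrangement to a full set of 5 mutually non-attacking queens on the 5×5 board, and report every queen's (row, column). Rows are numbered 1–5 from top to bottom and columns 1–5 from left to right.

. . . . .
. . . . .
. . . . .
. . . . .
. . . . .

(1,1) (2,4) (3,2) (4,5) (5,3)

Row 1: Safe: 1, 2, 3, 4, 5. Place at column 1.
Row 2: attacked by (1,1)→{1,2}. Safe: 3, 4, 5. Place at column 4.
Row 3: attacked by (1,1)→{1,3}; (2,4)→{3,4,5}. Safe: 2. Place at column 2.
Row 4: attacked by (1,1)→{1,4}; (2,4)→{2,4}; (3,2)→{1,2,3}. Safe: 5. Place at column 5.
Row 5: attacked by (1,1)→{1,5}; (2,4)→{1,4}; (3,2)→{2,4}; (4,5)→{4,5}. Safe: 3. Place at column 3.
Columns [1, 4, 2, 5, 3], r−c [0, -2, 1, -1, 2], r+c [2, 6, 5, 9, 8] are all distinct, so no two queens attack.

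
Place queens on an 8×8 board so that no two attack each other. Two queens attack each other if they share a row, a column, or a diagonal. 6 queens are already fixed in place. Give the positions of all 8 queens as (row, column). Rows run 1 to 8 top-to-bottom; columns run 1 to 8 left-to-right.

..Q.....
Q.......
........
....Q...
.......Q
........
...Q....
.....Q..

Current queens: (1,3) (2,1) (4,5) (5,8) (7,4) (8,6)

(1,3) (2,1) (3,7) (4,5) (5,8) (6,2) (7,4) (8,6)

Row 3: attacked by (1,3)→{1,3,5}; (2,1)→{1,2}; (4,5)→{4,5,6}; (5,8)→{6,8}; (7,4)→{4,8}; (8,6)→{1,6}. Safe: 7. Place at column 7.
Row 6: attacked by (1,3)→{3,8}; (2,1)→{1,5}; (3,7)→{4,7}; (4,5)→{3,5,7}; (5,8)→{7,8}; (7,4)→{3,4,5}; (8,6)→{4,6,8}. Safe: 2. Place at column 2.
Columns [3, 1, 7, 5, 8, 2, 4, 6], r−c [-2, 1, -4, -1, -3, 4, 3, 2], r+c [4, 3, 10, 9, 13, 8, 11, 14] are all distinct, so no two queens attack.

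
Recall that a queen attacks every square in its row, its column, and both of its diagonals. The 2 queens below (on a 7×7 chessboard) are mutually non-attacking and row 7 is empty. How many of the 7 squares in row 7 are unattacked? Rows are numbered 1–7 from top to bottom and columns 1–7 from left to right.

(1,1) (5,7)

4

(1,1) attacks row 7 at column 1 and diagonals 7.
(5,7) attacks row 7 at column 7 and diagonals 5.
Attacked columns: {1, 5, 7}. Safe: {2, 3, 4, 6}.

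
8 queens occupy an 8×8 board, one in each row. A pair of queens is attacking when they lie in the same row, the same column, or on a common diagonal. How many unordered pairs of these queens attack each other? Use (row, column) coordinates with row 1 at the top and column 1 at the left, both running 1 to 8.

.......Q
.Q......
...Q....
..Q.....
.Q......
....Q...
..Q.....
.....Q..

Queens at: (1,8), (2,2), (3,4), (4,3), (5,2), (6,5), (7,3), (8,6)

6

Same column: (2,2)–(5,2) (column 2); (4,3)–(7,3) (column 3).
Same diagonal: (3,4)–(4,3) (|3−4| = |4−3| = 1); (3,4)–(5,2) (|3−5| = |4−2| = 2); (4,3)–(5,2) (|4−5| = |3−2| = 1); (4,3)–(6,5) (|4−6| = |3−5| = 2).
Total attacking pairs: 6.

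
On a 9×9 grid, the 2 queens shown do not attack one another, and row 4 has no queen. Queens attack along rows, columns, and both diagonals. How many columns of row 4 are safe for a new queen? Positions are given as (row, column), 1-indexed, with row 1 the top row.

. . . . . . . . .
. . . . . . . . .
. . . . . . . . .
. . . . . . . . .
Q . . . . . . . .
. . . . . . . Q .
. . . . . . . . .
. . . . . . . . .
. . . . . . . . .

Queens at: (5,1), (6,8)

5

(5,1) attacks row 4 at column 1 and diagonals 2.
(6,8) attacks row 4 at column 8 and diagonals 6.
Attacked columns: {1, 2, 6, 8}. Safe: {3, 4, 5, 7, 9}.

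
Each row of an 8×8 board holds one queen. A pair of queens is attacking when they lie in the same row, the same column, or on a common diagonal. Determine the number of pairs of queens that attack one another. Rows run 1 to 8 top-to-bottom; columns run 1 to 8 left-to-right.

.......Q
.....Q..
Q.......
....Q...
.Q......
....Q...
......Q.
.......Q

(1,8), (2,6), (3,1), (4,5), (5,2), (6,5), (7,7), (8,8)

4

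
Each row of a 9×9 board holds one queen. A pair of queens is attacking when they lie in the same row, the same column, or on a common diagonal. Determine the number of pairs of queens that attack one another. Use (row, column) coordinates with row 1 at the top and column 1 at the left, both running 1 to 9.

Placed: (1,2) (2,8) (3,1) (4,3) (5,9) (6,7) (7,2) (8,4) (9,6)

2

Same column: (1,2)–(7,2) (column 2).
Same diagonal: (1,2)–(6,7) (|1−6| = |2−7| = 5).
Total attacking pairs: 2.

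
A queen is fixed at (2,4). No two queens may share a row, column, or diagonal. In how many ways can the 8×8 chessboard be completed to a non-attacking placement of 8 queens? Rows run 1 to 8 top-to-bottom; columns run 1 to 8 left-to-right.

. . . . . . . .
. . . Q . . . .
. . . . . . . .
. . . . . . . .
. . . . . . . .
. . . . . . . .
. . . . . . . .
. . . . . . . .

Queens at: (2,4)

Branch on row 1: col 1 → 0; col 2 → 1; col 6 → 4; col 7 → 2; col 8 → 1.
Sum: 0 + 1 + 4 + 2 + 1 = 8.

8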